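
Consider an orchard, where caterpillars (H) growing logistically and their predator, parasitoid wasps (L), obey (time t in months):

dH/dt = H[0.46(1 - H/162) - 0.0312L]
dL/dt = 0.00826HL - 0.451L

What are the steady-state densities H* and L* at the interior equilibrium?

From dL/dt = 0 with L > 0: 0.00826H* = 0.451, so H* = 54.6.
Substitute into dH/dt = 0: 0.46(1 - 54.6/162) = 0.0312L*.
The bracket is 0.663, giving L* = 0.305/0.0312 = 9.77.

H* ≈ 54.6, L* ≈ 9.77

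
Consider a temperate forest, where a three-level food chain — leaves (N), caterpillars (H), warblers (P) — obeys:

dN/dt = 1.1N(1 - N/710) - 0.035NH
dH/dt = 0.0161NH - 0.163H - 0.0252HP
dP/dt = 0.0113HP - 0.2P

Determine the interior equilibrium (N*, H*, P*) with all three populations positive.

From dP/dt = 0: 0.0113H* = 0.2, so H* = 17.7.
From dN/dt = 0: 1.1(1 - N*/710) = 0.035·17.7, giving N* = 710·(1 - 0.563) = 310.
From dH/dt = 0: 0.0161·310 - 0.163 = 0.0252P*, so P* = 4.83/0.0252 = 192.

N* ≈ 310, H* ≈ 17.7, P* ≈ 192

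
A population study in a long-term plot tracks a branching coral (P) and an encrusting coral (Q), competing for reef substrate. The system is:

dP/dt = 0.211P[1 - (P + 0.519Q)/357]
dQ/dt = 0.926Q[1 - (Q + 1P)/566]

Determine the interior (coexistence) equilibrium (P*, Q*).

Setting both brackets to zero gives the nullclines P + 0.519Q = 357 and 1P + Q = 566.
Substituting Q = 566 - 1P into the first: P(1 - 0.519·1) = 357 - 0.519·566.
So P* = 63.2/0.481 = 131, and then Q* = 566 - 1·131 = 435.

P* ≈ 131, Q* ≈ 435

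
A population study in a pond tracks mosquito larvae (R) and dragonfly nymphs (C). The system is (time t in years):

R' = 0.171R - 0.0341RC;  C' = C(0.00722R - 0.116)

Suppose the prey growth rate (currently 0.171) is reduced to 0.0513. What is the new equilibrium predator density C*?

At the interior fixed point, setting dR/dt = 0 with R > 0 fixes C* = (prey growth rate)/(RC coefficient) — independent of the other coefficients.
With the change, C* = 0.0513/0.0341 = 1.5; it falls from 5.01.

C* ≈ 1.5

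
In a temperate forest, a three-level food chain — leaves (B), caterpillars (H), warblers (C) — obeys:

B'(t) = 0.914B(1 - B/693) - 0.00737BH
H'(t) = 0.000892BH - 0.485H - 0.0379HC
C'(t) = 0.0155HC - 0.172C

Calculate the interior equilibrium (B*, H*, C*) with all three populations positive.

From dC/dt = 0: 0.0155H* = 0.172, so H* = 11.1.
From dB/dt = 0: 0.914(1 - B*/693) = 0.00737·11.1, giving B* = 693·(1 - 0.0895) = 631.
From dH/dt = 0: 0.000892·631 - 0.485 = 0.0379C*, so C* = 0.0778/0.0379 = 2.05.

B* ≈ 631, H* ≈ 11.1, C* ≈ 2.05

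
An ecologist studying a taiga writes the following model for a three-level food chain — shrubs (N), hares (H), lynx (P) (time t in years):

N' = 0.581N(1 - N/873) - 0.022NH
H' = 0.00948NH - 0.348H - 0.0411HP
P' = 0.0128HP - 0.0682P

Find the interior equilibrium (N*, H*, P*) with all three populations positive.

From dP/dt = 0: 0.0128H* = 0.0682, so H* = 5.33.
From dN/dt = 0: 0.581(1 - N*/873) = 0.022·5.33, giving N* = 873·(1 - 0.202) = 697.
From dH/dt = 0: 0.00948·697 - 0.348 = 0.0411P*, so P* = 6.26/0.0411 = 152.

N* ≈ 697, H* ≈ 5.33, P* ≈ 152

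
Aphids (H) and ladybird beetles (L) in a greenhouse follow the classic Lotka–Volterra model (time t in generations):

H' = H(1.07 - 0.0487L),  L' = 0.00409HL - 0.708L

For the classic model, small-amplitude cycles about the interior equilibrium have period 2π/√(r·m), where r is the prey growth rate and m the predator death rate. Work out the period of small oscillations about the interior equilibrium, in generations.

Here r = 1.07 and m = 0.708, so r·m = 0.758.
ω = √0.758 = 0.87 per generation, hence T = 2π/ω ≈ 7.22 generations.

T ≈ 7.22 generations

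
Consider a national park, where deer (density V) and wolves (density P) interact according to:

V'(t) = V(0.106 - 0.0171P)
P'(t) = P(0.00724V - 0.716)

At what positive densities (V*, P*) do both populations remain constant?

V* ≈ 98.9, P* ≈ 6.2

Set dP/dt = 0 with P > 0: 0.00724V - 0.716 = 0, so V* = 0.716/0.00724 = 98.9.
Set dV/dt = 0 with V > 0: 0.106 - 0.0171P = 0, so P* = 0.106/0.0171 = 6.2.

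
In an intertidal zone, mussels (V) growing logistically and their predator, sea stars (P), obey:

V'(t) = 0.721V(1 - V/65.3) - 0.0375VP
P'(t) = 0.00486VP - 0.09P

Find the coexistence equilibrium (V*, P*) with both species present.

V* ≈ 18.5, P* ≈ 13.8

From dP/dt = 0 with P > 0: 0.00486V* = 0.09, so V* = 18.5.
Substitute into dV/dt = 0: 0.721(1 - 18.5/65.3) = 0.0375P*.
The bracket is 0.716, giving P* = 0.517/0.0375 = 13.8.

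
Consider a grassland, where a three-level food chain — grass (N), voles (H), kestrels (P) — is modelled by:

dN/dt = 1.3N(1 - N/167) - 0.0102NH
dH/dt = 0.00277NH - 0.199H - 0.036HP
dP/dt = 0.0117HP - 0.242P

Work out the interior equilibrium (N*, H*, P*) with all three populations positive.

From dP/dt = 0: 0.0117H* = 0.242, so H* = 20.7.
From dN/dt = 0: 1.3(1 - N*/167) = 0.0102·20.7, giving N* = 167·(1 - 0.162) = 140.
From dH/dt = 0: 0.00277·140 - 0.199 = 0.036P*, so P* = 0.189/0.036 = 5.24.

N* ≈ 140, H* ≈ 20.7, P* ≈ 5.24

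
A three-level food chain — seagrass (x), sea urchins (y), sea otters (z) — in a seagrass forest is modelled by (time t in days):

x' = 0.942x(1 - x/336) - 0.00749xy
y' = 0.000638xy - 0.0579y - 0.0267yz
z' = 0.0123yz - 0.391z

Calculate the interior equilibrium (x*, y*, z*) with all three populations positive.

From dz/dt = 0: 0.0123y* = 0.391, so y* = 31.8.
From dx/dt = 0: 0.942(1 - x*/336) = 0.00749·31.8, giving x* = 336·(1 - 0.253) = 251.
From dy/dt = 0: 0.000638·251 - 0.0579 = 0.0267z*, so z* = 0.102/0.0267 = 3.83.

x* ≈ 251, y* ≈ 31.8, z* ≈ 3.83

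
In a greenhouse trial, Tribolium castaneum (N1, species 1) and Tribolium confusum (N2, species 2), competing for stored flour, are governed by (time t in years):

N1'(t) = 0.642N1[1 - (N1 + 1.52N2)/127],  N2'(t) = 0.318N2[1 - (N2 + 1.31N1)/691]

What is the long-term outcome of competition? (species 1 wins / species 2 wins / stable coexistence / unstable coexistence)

species 2 excludes species 1

Compare the nullcline intercepts: K1/α12 = 127/1.52 = 83.6 < K2 = 691; K2/α21 = 691/1.31 = 527 > K1 = 127.
Since the inequalities point opposite ways, species 2 can invade but species 1 cannot.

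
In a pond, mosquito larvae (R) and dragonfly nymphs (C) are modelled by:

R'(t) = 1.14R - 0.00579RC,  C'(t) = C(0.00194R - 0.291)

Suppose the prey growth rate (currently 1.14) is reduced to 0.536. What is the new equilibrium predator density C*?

At the interior fixed point, setting dR/dt = 0 with R > 0 fixes C* = (prey growth rate)/(RC coefficient) — independent of the other coefficients.
With the change, C* = 0.536/0.00579 = 92.6; it falls from 197.

C* ≈ 92.6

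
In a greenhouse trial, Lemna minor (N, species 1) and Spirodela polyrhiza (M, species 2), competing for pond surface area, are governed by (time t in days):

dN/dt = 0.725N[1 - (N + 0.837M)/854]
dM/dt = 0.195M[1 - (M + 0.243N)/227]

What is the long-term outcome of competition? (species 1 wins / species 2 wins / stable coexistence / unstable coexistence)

stable coexistence

Compare the nullcline intercepts: K1/α12 = 854/0.837 = 1020 > K2 = 227; K2/α21 = 227/0.243 = 934 > K1 = 854.
Since both inequalities hold, each species can invade when rare, so the interior equilibrium is stable.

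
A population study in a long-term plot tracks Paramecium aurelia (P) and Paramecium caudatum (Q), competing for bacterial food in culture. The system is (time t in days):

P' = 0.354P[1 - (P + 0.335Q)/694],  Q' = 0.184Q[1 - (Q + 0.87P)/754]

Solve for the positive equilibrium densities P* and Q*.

P* ≈ 623, Q* ≈ 212

Setting both brackets to zero gives the nullclines P + 0.335Q = 694 and 0.87P + Q = 754.
Substituting Q = 754 - 0.87P into the first: P(1 - 0.335·0.87) = 694 - 0.335·754.
So P* = 441/0.709 = 623, and then Q* = 754 - 0.87·623 = 212.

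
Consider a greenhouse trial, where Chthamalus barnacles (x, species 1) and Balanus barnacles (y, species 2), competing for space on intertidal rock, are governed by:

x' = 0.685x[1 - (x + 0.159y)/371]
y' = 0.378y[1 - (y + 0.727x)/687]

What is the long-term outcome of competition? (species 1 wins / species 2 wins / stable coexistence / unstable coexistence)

stable coexistence

Compare the nullcline intercepts: K1/α12 = 371/0.159 = 2330 > K2 = 687; K2/α21 = 687/0.727 = 945 > K1 = 371.
Since both inequalities hold, each species can invade when rare, so the interior equilibrium is stable.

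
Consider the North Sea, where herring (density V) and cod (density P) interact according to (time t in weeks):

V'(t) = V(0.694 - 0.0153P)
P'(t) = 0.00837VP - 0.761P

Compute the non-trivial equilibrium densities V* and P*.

Set dP/dt = 0 with P > 0: 0.00837V - 0.761 = 0, so V* = 0.761/0.00837 = 90.9.
Set dV/dt = 0 with V > 0: 0.694 - 0.0153P = 0, so P* = 0.694/0.0153 = 45.4.

V* ≈ 90.9, P* ≈ 45.4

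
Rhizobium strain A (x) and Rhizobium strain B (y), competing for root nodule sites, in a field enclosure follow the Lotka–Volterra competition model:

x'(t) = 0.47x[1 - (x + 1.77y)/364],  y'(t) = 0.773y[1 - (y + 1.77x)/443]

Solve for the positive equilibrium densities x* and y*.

Setting both brackets to zero gives the nullclines x + 1.77y = 364 and 1.77x + y = 443.
Substituting y = 443 - 1.77x into the first: x(1 - 1.77·1.77) = 364 - 1.77·443.
So x* = -420/-2.13 = 197, and then y* = 443 - 1.77·197 = 94.4.

x* ≈ 197, y* ≈ 94.4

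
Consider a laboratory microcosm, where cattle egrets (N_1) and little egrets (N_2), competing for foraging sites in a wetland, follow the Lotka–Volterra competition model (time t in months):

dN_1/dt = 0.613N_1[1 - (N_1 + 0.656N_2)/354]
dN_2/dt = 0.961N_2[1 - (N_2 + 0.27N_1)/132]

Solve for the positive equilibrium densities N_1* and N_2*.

N_1* ≈ 325, N_2* ≈ 44.3

Setting both brackets to zero gives the nullclines N_1 + 0.656N_2 = 354 and 0.27N_1 + N_2 = 132.
Substituting N_2 = 132 - 0.27N_1 into the first: N_1(1 - 0.656·0.27) = 354 - 0.656·132.
So N_1* = 267/0.823 = 325, and then N_2* = 132 - 0.27·325 = 44.3.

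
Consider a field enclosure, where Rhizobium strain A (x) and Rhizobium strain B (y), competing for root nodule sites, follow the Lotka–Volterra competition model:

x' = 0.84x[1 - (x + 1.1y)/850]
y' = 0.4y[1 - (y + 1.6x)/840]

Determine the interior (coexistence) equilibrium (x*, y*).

x* ≈ 97.4, y* ≈ 684

Setting both brackets to zero gives the nullclines x + 1.1y = 850 and 1.6x + y = 840.
Substituting y = 840 - 1.6x into the first: x(1 - 1.1·1.6) = 850 - 1.1·840.
So x* = -74/-0.76 = 97.4, and then y* = 840 - 1.6·97.4 = 684.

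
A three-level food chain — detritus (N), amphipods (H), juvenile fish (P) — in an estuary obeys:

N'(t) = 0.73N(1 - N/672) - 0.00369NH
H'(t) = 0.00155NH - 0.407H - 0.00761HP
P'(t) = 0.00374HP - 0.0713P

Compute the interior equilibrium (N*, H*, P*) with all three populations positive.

N* ≈ 607, H* ≈ 19.1, P* ≈ 70.2

From dP/dt = 0: 0.00374H* = 0.0713, so H* = 19.1.
From dN/dt = 0: 0.73(1 - N*/672) = 0.00369·19.1, giving N* = 672·(1 - 0.0964) = 607.
From dH/dt = 0: 0.00155·607 - 0.407 = 0.00761P*, so P* = 0.534/0.00761 = 70.2.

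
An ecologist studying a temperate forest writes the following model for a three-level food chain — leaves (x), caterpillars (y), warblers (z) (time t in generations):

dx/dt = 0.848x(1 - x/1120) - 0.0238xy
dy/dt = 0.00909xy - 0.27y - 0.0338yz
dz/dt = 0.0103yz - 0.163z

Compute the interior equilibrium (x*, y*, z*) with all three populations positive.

From dz/dt = 0: 0.0103y* = 0.163, so y* = 15.8.
From dx/dt = 0: 0.848(1 - x*/1120) = 0.0238·15.8, giving x* = 1120·(1 - 0.444) = 623.
From dy/dt = 0: 0.00909·623 - 0.27 = 0.0338z*, so z* = 5.39/0.0338 = 159.

x* ≈ 623, y* ≈ 15.8, z* ≈ 159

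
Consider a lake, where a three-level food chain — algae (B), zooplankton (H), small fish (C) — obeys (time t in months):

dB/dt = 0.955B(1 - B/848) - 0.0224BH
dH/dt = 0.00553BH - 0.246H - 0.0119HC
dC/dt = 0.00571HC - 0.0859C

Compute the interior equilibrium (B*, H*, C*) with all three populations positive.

B* ≈ 549, H* ≈ 15, C* ≈ 234

From dC/dt = 0: 0.00571H* = 0.0859, so H* = 15.
From dB/dt = 0: 0.955(1 - B*/848) = 0.0224·15, giving B* = 848·(1 - 0.353) = 549.
From dH/dt = 0: 0.00553·549 - 0.246 = 0.0119C*, so C* = 2.79/0.0119 = 234.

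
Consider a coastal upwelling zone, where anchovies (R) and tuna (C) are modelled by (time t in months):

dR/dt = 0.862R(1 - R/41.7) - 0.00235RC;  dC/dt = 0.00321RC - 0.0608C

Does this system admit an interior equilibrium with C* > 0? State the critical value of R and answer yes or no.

The predator equation gives dC/dt > 0 only when R > 0.0608/0.00321 = 18.9.
Without the predator, R → K = 41.7. Since 41.7 > 18.9, the predator can invade and persist.

Threshold R = 18.9; K > 18.9, so yes, the predator persists.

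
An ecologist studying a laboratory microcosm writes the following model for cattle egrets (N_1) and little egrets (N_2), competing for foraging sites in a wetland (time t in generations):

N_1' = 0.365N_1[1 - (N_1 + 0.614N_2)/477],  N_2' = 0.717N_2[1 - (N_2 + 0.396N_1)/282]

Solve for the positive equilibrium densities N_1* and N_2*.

Setting both brackets to zero gives the nullclines N_1 + 0.614N_2 = 477 and 0.396N_1 + N_2 = 282.
Substituting N_2 = 282 - 0.396N_1 into the first: N_1(1 - 0.614·0.396) = 477 - 0.614·282.
So N_1* = 304/0.757 = 401, and then N_2* = 282 - 0.396·401 = 123.

N_1* ≈ 401, N_2* ≈ 123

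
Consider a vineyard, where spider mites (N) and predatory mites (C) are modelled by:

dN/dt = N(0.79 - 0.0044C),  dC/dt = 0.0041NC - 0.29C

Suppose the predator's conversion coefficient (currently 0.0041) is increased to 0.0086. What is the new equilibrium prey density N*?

N* ≈ 33.7

At the interior fixed point, setting dC/dt = 0 with C > 0 fixes N* = (predator death rate)/(NC coefficient) — independent of the other coefficients.
With the change, N* = 0.29/0.0086 = 33.7; it falls from 70.7.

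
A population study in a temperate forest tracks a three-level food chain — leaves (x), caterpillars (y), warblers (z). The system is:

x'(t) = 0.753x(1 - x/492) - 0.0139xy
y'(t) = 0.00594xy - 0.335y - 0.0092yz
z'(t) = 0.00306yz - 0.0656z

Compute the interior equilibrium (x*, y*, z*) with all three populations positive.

x* ≈ 297, y* ≈ 21.4, z* ≈ 156

From dz/dt = 0: 0.00306y* = 0.0656, so y* = 21.4.
From dx/dt = 0: 0.753(1 - x*/492) = 0.0139·21.4, giving x* = 492·(1 - 0.396) = 297.
From dy/dt = 0: 0.00594·297 - 0.335 = 0.0092z*, so z* = 1.43/0.0092 = 156.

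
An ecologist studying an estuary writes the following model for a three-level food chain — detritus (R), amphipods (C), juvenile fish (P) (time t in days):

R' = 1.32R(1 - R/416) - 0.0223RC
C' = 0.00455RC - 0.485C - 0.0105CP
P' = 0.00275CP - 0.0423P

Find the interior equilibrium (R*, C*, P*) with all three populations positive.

From dP/dt = 0: 0.00275C* = 0.0423, so C* = 15.4.
From dR/dt = 0: 1.32(1 - R*/416) = 0.0223·15.4, giving R* = 416·(1 - 0.26) = 308.
From dC/dt = 0: 0.00455·308 - 0.485 = 0.0105P*, so P* = 0.916/0.0105 = 87.2.

R* ≈ 308, C* ≈ 15.4, P* ≈ 87.2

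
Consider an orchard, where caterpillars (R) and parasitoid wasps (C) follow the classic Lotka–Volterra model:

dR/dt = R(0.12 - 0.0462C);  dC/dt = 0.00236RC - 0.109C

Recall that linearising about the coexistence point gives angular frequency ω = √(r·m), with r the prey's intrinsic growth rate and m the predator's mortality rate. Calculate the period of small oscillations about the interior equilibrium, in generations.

T ≈ 54.9 generations

Here r = 0.12 and m = 0.109, so r·m = 0.0131.
ω = √0.0131 = 0.114 per generation, hence T = 2π/ω ≈ 54.9 generations.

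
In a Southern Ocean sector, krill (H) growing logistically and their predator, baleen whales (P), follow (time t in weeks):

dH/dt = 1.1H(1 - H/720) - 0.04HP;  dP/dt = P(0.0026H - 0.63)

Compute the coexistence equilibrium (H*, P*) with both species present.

H* ≈ 242, P* ≈ 18.2

From dP/dt = 0 with P > 0: 0.0026H* = 0.63, so H* = 242.
Substitute into dH/dt = 0: 1.1(1 - 242/720) = 0.04P*.
The bracket is 0.663, giving P* = 0.73/0.04 = 18.2.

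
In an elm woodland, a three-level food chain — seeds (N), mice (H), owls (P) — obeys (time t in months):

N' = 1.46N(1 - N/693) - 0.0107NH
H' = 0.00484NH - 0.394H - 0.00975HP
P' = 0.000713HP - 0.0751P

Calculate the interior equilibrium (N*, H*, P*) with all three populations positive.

From dP/dt = 0: 0.000713H* = 0.0751, so H* = 105.
From dN/dt = 0: 1.46(1 - N*/693) = 0.0107·105, giving N* = 693·(1 - 0.772) = 158.
From dH/dt = 0: 0.00484·158 - 0.394 = 0.00975P*, so P* = 0.371/0.00975 = 38.

N* ≈ 158, H* ≈ 105, P* ≈ 38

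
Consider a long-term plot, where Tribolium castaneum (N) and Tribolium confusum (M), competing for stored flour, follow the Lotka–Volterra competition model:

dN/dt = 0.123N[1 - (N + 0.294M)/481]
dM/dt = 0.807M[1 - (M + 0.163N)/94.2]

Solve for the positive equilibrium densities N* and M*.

N* ≈ 476, M* ≈ 16.6

Setting both brackets to zero gives the nullclines N + 0.294M = 481 and 0.163N + M = 94.2.
Substituting M = 94.2 - 0.163N into the first: N(1 - 0.294·0.163) = 481 - 0.294·94.2.
So N* = 453/0.952 = 476, and then M* = 94.2 - 0.163·476 = 16.6.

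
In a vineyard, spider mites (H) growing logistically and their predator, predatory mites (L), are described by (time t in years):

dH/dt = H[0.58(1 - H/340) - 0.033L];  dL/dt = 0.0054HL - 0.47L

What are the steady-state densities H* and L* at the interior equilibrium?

H* ≈ 87, L* ≈ 13.1

From dL/dt = 0 with L > 0: 0.0054H* = 0.47, so H* = 87.
Substitute into dH/dt = 0: 0.58(1 - 87/340) = 0.033L*.
The bracket is 0.744, giving L* = 0.432/0.033 = 13.1.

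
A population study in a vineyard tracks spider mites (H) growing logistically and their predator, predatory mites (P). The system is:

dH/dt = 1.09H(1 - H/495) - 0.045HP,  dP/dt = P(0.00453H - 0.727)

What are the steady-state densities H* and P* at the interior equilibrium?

From dP/dt = 0 with P > 0: 0.00453H* = 0.727, so H* = 160.
Substitute into dH/dt = 0: 1.09(1 - 160/495) = 0.045P*.
The bracket is 0.676, giving P* = 0.737/0.045 = 16.4.

H* ≈ 160, P* ≈ 16.4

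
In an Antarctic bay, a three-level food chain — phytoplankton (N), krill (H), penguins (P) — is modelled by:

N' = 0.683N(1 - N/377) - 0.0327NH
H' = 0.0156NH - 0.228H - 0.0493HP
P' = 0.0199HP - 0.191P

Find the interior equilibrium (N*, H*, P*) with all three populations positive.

N* ≈ 204, H* ≈ 9.6, P* ≈ 59.9

From dP/dt = 0: 0.0199H* = 0.191, so H* = 9.6.
From dN/dt = 0: 0.683(1 - N*/377) = 0.0327·9.6, giving N* = 377·(1 - 0.46) = 204.
From dH/dt = 0: 0.0156·204 - 0.228 = 0.0493P*, so P* = 2.95/0.0493 = 59.9.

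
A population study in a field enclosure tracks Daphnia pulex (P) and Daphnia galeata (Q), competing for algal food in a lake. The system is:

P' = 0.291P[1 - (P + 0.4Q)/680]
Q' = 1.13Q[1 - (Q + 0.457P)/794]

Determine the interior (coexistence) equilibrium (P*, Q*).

Setting both brackets to zero gives the nullclines P + 0.4Q = 680 and 0.457P + Q = 794.
Substituting Q = 794 - 0.457P into the first: P(1 - 0.4·0.457) = 680 - 0.4·794.
So P* = 362/0.817 = 443, and then Q* = 794 - 0.457·443 = 591.

P* ≈ 443, Q* ≈ 591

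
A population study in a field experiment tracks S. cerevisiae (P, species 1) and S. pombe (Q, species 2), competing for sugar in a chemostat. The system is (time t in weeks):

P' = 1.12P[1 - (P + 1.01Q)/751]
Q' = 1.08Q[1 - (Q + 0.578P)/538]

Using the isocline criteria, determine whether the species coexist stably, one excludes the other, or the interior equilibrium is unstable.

Compare the nullcline intercepts: K1/α12 = 751/1.01 = 744 > K2 = 538; K2/α21 = 538/0.578 = 931 > K1 = 751.
Since both inequalities hold, each species can invade when rare, so the interior equilibrium is stable.

stable coexistence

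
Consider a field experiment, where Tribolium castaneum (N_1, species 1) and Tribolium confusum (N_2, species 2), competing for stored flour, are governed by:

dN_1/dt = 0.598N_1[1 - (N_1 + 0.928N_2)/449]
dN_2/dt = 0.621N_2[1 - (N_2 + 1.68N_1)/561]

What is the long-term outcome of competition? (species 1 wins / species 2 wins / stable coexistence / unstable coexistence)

unstable coexistence (outcome depends on initial conditions)

Compare the nullcline intercepts: K1/α12 = 449/0.928 = 484 < K2 = 561; K2/α21 = 561/1.68 = 334 < K1 = 449.
Since both are reversed, neither can invade when rare; the interior point is a saddle.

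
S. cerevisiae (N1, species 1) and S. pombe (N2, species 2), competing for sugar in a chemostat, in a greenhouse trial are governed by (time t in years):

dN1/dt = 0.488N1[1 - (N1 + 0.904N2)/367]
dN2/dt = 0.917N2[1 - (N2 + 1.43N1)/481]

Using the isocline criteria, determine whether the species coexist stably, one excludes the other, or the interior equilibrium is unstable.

Compare the nullcline intercepts: K1/α12 = 367/0.904 = 406 < K2 = 481; K2/α21 = 481/1.43 = 336 < K1 = 367.
Since both are reversed, neither can invade when rare; the interior point is a saddle.

unstable coexistence (outcome depends on initial conditions)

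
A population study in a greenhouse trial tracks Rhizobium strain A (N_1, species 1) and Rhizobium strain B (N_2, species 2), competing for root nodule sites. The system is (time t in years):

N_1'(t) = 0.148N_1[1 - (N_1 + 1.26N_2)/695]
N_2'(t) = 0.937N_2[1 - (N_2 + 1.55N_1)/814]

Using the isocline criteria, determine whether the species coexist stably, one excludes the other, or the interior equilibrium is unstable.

Compare the nullcline intercepts: K1/α12 = 695/1.26 = 552 < K2 = 814; K2/α21 = 814/1.55 = 525 < K1 = 695.
Since both are reversed, neither can invade when rare; the interior point is a saddle.

unstable coexistence (outcome depends on initial conditions)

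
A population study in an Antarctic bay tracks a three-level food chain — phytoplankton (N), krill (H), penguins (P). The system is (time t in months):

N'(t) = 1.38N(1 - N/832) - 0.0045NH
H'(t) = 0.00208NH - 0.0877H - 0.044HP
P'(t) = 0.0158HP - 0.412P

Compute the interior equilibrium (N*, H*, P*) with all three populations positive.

From dP/dt = 0: 0.0158H* = 0.412, so H* = 26.1.
From dN/dt = 0: 1.38(1 - N*/832) = 0.0045·26.1, giving N* = 832·(1 - 0.085) = 761.
From dH/dt = 0: 0.00208·761 - 0.0877 = 0.044P*, so P* = 1.5/0.044 = 34.

N* ≈ 761, H* ≈ 26.1, P* ≈ 34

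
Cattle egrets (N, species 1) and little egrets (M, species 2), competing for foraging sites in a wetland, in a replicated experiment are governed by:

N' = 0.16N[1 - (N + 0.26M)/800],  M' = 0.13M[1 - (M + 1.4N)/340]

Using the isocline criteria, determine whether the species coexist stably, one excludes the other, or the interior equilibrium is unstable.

Compare the nullcline intercepts: K1/α12 = 800/0.26 = 3080 > K2 = 340; K2/α21 = 340/1.4 = 243 < K1 = 800.
Since the inequalities point opposite ways, species 1 can invade but species 2 cannot.

species 1 excludes species 2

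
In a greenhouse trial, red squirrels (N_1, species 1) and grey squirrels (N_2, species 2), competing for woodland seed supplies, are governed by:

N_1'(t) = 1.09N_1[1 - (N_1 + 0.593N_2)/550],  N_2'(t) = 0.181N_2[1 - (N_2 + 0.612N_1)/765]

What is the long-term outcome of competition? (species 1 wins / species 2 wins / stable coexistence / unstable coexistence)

Compare the nullcline intercepts: K1/α12 = 550/0.593 = 927 > K2 = 765; K2/α21 = 765/0.612 = 1250 > K1 = 550.
Since both inequalities hold, each species can invade when rare, so the interior equilibrium is stable.

stable coexistence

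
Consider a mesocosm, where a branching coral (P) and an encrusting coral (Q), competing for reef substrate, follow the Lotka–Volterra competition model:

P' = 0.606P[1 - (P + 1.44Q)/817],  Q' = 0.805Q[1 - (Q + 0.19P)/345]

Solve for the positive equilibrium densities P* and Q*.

Setting both brackets to zero gives the nullclines P + 1.44Q = 817 and 0.19P + Q = 345.
Substituting Q = 345 - 0.19P into the first: P(1 - 1.44·0.19) = 817 - 1.44·345.
So P* = 320/0.726 = 441, and then Q* = 345 - 0.19·441 = 261.

P* ≈ 441, Q* ≈ 261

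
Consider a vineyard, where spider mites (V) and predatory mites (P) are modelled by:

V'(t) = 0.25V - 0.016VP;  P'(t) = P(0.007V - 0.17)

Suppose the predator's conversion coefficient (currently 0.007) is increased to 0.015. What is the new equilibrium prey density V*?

V* ≈ 11.3

At the interior fixed point, setting dP/dt = 0 with P > 0 fixes V* = (predator death rate)/(VP coefficient) — independent of the other coefficients.
With the change, V* = 0.17/0.015 = 11.3; it falls from 24.3.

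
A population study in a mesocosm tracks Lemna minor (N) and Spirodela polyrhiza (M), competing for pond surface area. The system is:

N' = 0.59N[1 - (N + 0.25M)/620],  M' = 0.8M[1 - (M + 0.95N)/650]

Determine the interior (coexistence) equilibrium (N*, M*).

N* ≈ 600, M* ≈ 80

Setting both brackets to zero gives the nullclines N + 0.25M = 620 and 0.95N + M = 650.
Substituting M = 650 - 0.95N into the first: N(1 - 0.25·0.95) = 620 - 0.25·650.
So N* = 458/0.762 = 600, and then M* = 650 - 0.95·600 = 80.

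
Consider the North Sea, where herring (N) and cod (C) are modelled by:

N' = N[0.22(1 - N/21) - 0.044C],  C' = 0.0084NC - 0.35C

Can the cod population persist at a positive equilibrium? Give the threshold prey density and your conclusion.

Threshold N = 41.7; K < 41.7, so no, the predator goes extinct.

The predator equation gives dC/dt > 0 only when N > 0.35/0.0084 = 41.7.
Without the predator, N → K = 21. Since 21 < 41.7, the predator cannot invade.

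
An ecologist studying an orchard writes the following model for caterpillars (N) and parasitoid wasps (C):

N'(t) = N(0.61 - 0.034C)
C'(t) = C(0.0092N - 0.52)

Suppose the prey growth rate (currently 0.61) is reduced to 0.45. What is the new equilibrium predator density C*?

At the interior fixed point, setting dN/dt = 0 with N > 0 fixes C* = (prey growth rate)/(NC coefficient) — independent of the other coefficients.
With the change, C* = 0.45/0.034 = 13.2; it falls from 17.9.

C* ≈ 13.2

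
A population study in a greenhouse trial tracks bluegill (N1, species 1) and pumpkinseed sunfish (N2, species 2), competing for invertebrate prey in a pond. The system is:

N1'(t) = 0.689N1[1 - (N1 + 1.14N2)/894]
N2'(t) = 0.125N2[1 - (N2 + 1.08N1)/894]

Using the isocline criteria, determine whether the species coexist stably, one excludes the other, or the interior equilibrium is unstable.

Compare the nullcline intercepts: K1/α12 = 894/1.14 = 784 < K2 = 894; K2/α21 = 894/1.08 = 828 < K1 = 894.
Since both are reversed, neither can invade when rare; the interior point is a saddle.

unstable coexistence (outcome depends on initial conditions)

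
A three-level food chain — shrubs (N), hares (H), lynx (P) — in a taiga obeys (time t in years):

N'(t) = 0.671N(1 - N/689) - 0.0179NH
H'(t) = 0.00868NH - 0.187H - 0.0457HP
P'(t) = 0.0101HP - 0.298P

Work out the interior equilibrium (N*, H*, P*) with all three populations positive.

From dP/dt = 0: 0.0101H* = 0.298, so H* = 29.5.
From dN/dt = 0: 0.671(1 - N*/689) = 0.0179·29.5, giving N* = 689·(1 - 0.787) = 147.
From dH/dt = 0: 0.00868·147 - 0.187 = 0.0457P*, so P* = 1.09/0.0457 = 23.8.

N* ≈ 147, H* ≈ 29.5, P* ≈ 23.8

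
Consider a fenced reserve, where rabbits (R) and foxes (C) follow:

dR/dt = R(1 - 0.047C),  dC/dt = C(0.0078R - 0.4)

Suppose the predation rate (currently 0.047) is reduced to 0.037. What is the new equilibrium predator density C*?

C* ≈ 27

At the interior fixed point, setting dR/dt = 0 with R > 0 fixes C* = (prey growth rate)/(RC coefficient) — independent of the other coefficients.
With the change, C* = 1/0.037 = 27; it rises from 21.3.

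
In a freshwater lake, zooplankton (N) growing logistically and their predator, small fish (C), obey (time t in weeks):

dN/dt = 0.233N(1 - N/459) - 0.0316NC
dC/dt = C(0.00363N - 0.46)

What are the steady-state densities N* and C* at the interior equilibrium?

From dC/dt = 0 with C > 0: 0.00363N* = 0.46, so N* = 127.
Substitute into dN/dt = 0: 0.233(1 - 127/459) = 0.0316C*.
The bracket is 0.724, giving C* = 0.169/0.0316 = 5.34.

N* ≈ 127, C* ≈ 5.34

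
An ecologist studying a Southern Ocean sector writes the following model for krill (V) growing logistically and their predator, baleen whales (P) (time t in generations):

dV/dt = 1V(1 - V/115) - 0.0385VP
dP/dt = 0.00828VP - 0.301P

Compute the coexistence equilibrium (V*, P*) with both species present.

V* ≈ 36.4, P* ≈ 17.8

From dP/dt = 0 with P > 0: 0.00828V* = 0.301, so V* = 36.4.
Substitute into dV/dt = 0: 1(1 - 36.4/115) = 0.0385P*.
The bracket is 0.684, giving P* = 0.684/0.0385 = 17.8.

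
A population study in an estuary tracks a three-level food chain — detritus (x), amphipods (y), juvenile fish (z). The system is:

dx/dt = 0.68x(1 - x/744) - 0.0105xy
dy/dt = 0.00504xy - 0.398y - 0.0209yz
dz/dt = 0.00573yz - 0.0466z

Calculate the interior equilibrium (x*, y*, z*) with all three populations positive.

x* ≈ 651, y* ≈ 8.13, z* ≈ 138

From dz/dt = 0: 0.00573y* = 0.0466, so y* = 8.13.
From dx/dt = 0: 0.68(1 - x*/744) = 0.0105·8.13, giving x* = 744·(1 - 0.126) = 651.
From dy/dt = 0: 0.00504·651 - 0.398 = 0.0209z*, so z* = 2.88/0.0209 = 138.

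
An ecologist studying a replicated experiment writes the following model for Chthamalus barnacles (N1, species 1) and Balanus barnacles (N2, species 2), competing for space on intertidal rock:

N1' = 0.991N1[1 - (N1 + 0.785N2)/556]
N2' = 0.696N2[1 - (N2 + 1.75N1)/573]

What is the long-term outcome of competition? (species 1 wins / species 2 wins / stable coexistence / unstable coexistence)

species 1 excludes species 2

Compare the nullcline intercepts: K1/α12 = 556/0.785 = 708 > K2 = 573; K2/α21 = 573/1.75 = 327 < K1 = 556.
Since the inequalities point opposite ways, species 1 can invade but species 2 cannot.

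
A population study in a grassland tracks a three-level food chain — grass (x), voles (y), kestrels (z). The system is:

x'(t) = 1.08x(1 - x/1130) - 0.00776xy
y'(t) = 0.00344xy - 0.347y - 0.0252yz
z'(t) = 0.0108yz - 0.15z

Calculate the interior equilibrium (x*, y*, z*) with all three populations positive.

From dz/dt = 0: 0.0108y* = 0.15, so y* = 13.9.
From dx/dt = 0: 1.08(1 - x*/1130) = 0.00776·13.9, giving x* = 1130·(1 - 0.0998) = 1020.
From dy/dt = 0: 0.00344·1020 - 0.347 = 0.0252z*, so z* = 3.15/0.0252 = 125.

x* ≈ 1020, y* ≈ 13.9, z* ≈ 125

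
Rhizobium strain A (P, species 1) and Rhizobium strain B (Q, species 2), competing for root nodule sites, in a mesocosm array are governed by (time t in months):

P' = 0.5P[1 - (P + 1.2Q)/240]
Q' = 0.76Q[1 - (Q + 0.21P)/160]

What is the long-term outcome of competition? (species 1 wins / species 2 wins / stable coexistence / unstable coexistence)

stable coexistence

Compare the nullcline intercepts: K1/α12 = 240/1.2 = 200 > K2 = 160; K2/α21 = 160/0.21 = 762 > K1 = 240.
Since both inequalities hold, each species can invade when rare, so the interior equilibrium is stable.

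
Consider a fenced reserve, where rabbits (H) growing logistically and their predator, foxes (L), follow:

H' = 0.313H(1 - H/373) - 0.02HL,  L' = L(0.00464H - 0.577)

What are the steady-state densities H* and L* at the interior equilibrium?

H* ≈ 124, L* ≈ 10.4

From dL/dt = 0 with L > 0: 0.00464H* = 0.577, so H* = 124.
Substitute into dH/dt = 0: 0.313(1 - 124/373) = 0.02L*.
The bracket is 0.667, giving L* = 0.209/0.02 = 10.4.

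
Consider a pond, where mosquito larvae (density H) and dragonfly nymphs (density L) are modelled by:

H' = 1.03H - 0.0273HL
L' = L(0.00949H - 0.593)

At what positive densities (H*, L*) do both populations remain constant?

H* ≈ 62.5, L* ≈ 37.7

Set dL/dt = 0 with L > 0: 0.00949H - 0.593 = 0, so H* = 0.593/0.00949 = 62.5.
Set dH/dt = 0 with H > 0: 1.03 - 0.0273L = 0, so L* = 1.03/0.0273 = 37.7.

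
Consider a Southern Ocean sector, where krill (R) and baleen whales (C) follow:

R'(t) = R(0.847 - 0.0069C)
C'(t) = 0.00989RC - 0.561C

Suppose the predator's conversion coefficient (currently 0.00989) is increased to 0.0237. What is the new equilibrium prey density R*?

At the interior fixed point, setting dC/dt = 0 with C > 0 fixes R* = (predator death rate)/(RC coefficient) — independent of the other coefficients.
With the change, R* = 0.561/0.0237 = 23.7; it falls from 56.7.

R* ≈ 23.7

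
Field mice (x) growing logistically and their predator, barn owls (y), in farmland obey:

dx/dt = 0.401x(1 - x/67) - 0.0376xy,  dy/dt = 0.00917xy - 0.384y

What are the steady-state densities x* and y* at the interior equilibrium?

From dy/dt = 0 with y > 0: 0.00917x* = 0.384, so x* = 41.9.
Substitute into dx/dt = 0: 0.401(1 - 41.9/67) = 0.0376y*.
The bracket is 0.375, giving y* = 0.15/0.0376 = 4.

x* ≈ 41.9, y* ≈ 4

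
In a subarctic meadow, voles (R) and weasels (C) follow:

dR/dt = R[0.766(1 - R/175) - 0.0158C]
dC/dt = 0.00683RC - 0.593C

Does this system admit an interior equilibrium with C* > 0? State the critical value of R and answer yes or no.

The predator equation gives dC/dt > 0 only when R > 0.593/0.00683 = 86.8.
Without the predator, R → K = 175. Since 175 > 86.8, the predator can invade and persist.

Threshold R = 86.8; K > 86.8, so yes, the predator persists.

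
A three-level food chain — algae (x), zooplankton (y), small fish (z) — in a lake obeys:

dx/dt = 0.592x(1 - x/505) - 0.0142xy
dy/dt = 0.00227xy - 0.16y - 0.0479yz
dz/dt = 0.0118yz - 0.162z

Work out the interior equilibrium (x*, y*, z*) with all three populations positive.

From dz/dt = 0: 0.0118y* = 0.162, so y* = 13.7.
From dx/dt = 0: 0.592(1 - x*/505) = 0.0142·13.7, giving x* = 505·(1 - 0.329) = 339.
From dy/dt = 0: 0.00227·339 - 0.16 = 0.0479z*, so z* = 0.609/0.0479 = 12.7.

x* ≈ 339, y* ≈ 13.7, z* ≈ 12.7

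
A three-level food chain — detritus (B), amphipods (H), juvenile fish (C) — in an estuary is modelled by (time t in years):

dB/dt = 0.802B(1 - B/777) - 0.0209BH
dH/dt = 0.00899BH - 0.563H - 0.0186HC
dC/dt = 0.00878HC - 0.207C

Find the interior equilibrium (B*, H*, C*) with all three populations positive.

From dC/dt = 0: 0.00878H* = 0.207, so H* = 23.6.
From dB/dt = 0: 0.802(1 - B*/777) = 0.0209·23.6, giving B* = 777·(1 - 0.614) = 300.
From dH/dt = 0: 0.00899·300 - 0.563 = 0.0186C*, so C* = 2.13/0.0186 = 115.

B* ≈ 300, H* ≈ 23.6, C* ≈ 115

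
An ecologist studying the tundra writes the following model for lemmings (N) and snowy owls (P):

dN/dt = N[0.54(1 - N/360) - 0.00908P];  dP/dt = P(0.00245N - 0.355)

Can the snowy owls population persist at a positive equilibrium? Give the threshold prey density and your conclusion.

The predator equation gives dP/dt > 0 only when N > 0.355/0.00245 = 145.
Without the predator, N → K = 360. Since 360 > 145, the predator can invade and persist.

Threshold N = 145; K > 145, so yes, the predator persists.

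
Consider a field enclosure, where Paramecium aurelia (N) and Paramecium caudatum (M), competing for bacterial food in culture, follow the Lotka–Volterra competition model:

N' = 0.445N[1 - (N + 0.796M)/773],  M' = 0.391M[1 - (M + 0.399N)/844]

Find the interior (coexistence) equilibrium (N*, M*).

Setting both brackets to zero gives the nullclines N + 0.796M = 773 and 0.399N + M = 844.
Substituting M = 844 - 0.399N into the first: N(1 - 0.796·0.399) = 773 - 0.796·844.
So N* = 101/0.682 = 148, and then M* = 844 - 0.399·148 = 785.

N* ≈ 148, M* ≈ 785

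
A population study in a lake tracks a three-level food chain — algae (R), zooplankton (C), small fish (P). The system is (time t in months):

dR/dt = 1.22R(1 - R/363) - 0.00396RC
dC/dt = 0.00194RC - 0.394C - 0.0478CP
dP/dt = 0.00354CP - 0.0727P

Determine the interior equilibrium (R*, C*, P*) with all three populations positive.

R* ≈ 339, C* ≈ 20.5, P* ≈ 5.51

From dP/dt = 0: 0.00354C* = 0.0727, so C* = 20.5.
From dR/dt = 0: 1.22(1 - R*/363) = 0.00396·20.5, giving R* = 363·(1 - 0.0667) = 339.
From dC/dt = 0: 0.00194·339 - 0.394 = 0.0478P*, so P* = 0.263/0.0478 = 5.51.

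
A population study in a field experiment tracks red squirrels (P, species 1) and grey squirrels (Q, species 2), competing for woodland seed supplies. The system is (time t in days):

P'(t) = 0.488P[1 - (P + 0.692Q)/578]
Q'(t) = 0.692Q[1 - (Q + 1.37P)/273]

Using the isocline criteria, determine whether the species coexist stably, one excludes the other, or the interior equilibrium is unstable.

species 1 excludes species 2

Compare the nullcline intercepts: K1/α12 = 578/0.692 = 835 > K2 = 273; K2/α21 = 273/1.37 = 199 < K1 = 578.
Since the inequalities point opposite ways, species 1 can invade but species 2 cannot.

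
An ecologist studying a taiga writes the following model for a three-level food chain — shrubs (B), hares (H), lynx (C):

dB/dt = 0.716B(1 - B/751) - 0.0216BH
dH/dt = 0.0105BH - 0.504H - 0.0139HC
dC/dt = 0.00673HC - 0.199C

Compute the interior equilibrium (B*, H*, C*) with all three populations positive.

From dC/dt = 0: 0.00673H* = 0.199, so H* = 29.6.
From dB/dt = 0: 0.716(1 - B*/751) = 0.0216·29.6, giving B* = 751·(1 - 0.892) = 81.1.
From dH/dt = 0: 0.0105·81.1 - 0.504 = 0.0139C*, so C* = 0.347/0.0139 = 25.

B* ≈ 81.1, H* ≈ 29.6, C* ≈ 25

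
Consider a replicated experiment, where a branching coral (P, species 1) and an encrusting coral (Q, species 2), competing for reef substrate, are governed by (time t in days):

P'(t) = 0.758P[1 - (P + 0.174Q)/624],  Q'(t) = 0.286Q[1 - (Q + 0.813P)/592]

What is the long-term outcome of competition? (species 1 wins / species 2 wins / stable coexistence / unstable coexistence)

stable coexistence

Compare the nullcline intercepts: K1/α12 = 624/0.174 = 3590 > K2 = 592; K2/α21 = 592/0.813 = 728 > K1 = 624.
Since both inequalities hold, each species can invade when rare, so the interior equilibrium is stable.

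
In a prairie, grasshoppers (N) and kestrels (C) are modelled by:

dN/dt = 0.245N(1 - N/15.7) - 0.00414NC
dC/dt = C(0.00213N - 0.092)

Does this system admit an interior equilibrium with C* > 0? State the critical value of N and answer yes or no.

The predator equation gives dC/dt > 0 only when N > 0.092/0.00213 = 43.2.
Without the predator, N → K = 15.7. Since 15.7 < 43.2, the predator cannot invade.

Threshold N = 43.2; K < 43.2, so no, the predator goes extinct.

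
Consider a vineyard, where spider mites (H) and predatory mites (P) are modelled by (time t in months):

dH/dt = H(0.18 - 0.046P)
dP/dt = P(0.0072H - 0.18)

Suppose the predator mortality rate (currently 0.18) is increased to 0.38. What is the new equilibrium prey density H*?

H* ≈ 52.8

At the interior fixed point, setting dP/dt = 0 with P > 0 fixes H* = (predator death rate)/(HP coefficient) — independent of the other coefficients.
With the change, H* = 0.38/0.0072 = 52.8; it rises from 25.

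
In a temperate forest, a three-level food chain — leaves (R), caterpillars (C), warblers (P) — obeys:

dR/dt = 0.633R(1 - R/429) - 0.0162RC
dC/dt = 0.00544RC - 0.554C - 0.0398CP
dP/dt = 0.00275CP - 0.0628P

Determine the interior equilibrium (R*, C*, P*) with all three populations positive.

R* ≈ 178, C* ≈ 22.8, P* ≈ 10.4

From dP/dt = 0: 0.00275C* = 0.0628, so C* = 22.8.
From dR/dt = 0: 0.633(1 - R*/429) = 0.0162·22.8, giving R* = 429·(1 - 0.584) = 178.
From dC/dt = 0: 0.00544·178 - 0.554 = 0.0398P*, so P* = 0.416/0.0398 = 10.4.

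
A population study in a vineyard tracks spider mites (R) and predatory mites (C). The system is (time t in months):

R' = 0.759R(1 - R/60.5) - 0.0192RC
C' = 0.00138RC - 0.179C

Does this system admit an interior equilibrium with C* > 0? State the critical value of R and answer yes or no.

Threshold R = 130; K < 130, so no, the predator goes extinct.

The predator equation gives dC/dt > 0 only when R > 0.179/0.00138 = 130.
Without the predator, R → K = 60.5. Since 60.5 < 130, the predator cannot invade.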